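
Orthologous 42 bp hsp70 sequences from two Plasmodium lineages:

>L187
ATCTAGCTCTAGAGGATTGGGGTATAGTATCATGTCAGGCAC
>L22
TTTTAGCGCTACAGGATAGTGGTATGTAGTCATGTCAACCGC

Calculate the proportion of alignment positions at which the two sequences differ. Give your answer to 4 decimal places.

Mismatches occur at site 1 (A/T), site 3 (C/T), site 8 (T/G), site 12 (G/C), site 18 (T/A), site 20 (G/T), site 26 (A/G), site 27 (G/T), site 28 (T/A), site 29 (A/G), site 38 (G/A), site 39 (G/C), site 41 (A/G).
There are 13 differences over 42 sites, so p = 13/42 = 0.3095.

0.3095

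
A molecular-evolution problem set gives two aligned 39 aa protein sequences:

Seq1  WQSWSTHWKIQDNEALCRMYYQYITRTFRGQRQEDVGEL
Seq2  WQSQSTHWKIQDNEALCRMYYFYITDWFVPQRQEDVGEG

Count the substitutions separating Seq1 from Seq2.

7

Differing sites — 4:W/Q; 22:Q/F; 26:R/D; 27:T/W; 29:R/V; 30:G/P; 39:L/G.
That gives 7 mismatches out of 39 aligned sites, so the Hamming distance is 7.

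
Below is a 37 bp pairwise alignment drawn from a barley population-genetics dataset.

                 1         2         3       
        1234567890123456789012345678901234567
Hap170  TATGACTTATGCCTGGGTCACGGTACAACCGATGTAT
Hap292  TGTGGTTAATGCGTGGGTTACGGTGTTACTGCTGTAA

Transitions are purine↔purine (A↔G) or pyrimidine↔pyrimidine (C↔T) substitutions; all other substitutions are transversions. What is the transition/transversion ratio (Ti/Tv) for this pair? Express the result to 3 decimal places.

Differing sites — 2:A/G (Ti); 5:A/G (Ti); 6:C/T (Ti); 8:T/A (Tv); 13:C/G (Tv); 19:C/T (Ti); 25:A/G (Ti); 26:C/T (Ti); 27:A/T (Tv); 30:C/T (Ti); 32:A/C (Tv); 37:T/A (Tv).
Of the 12 differences, 7 transitions and 5 transversions, so Ti/Tv = 7/5 = 1.400.

1.400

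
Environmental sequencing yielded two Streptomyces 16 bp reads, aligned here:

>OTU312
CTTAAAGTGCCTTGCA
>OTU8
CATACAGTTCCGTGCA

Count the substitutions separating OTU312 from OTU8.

Mismatches occur at site 2 (T→A), site 5 (A→C), site 9 (G→T), site 12 (T→G).
That gives 4 mismatches out of 16 aligned sites, so the Hamming distance is 4.

4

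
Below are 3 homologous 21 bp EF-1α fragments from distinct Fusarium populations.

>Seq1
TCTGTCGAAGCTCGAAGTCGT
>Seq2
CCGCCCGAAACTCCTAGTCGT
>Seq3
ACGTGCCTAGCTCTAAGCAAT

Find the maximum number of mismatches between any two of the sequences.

Pairwise Hamming distances:
  Seq1 vs Seq2: 7
  Seq1 vs Seq3: 10
  Seq2 vs Seq3: 11
The largest is 11, between Seq2 and Seq3.

11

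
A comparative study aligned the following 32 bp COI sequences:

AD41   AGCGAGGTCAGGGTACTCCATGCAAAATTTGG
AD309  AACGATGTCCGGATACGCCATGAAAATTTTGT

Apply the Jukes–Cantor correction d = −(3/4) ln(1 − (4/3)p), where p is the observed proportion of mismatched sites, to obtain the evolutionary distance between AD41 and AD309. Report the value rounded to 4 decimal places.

0.3041

Differing sites — 2:G/A; 6:G/T; 10:A/C; 13:G/A; 17:T/G; 23:C/A; 27:A/T; 32:G/T.
p = 8/32 = 0.250000.
d = −0.75 · ln(1 − (4/3)·0.250000) = −0.75 · ln(0.666667) = −0.75 · (-0.405465) = 0.3041.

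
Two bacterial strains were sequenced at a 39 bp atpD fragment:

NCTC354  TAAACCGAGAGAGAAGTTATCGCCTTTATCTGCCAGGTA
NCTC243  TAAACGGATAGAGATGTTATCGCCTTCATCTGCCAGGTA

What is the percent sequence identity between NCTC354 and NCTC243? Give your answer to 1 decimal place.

Differing sites — 6:C/G; 9:G/T; 15:A/T; 27:T/C.
35 of the 39 sites match, so the percent identity is 35/39 × 100 = 89.7%.

89.7%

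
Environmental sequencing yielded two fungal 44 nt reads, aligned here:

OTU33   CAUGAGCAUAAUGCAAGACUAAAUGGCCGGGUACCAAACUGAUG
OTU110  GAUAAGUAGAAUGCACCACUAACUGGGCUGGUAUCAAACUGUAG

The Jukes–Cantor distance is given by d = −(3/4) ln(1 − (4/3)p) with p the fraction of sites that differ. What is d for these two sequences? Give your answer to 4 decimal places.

Mismatches occur at site 1 (C/G), site 4 (G/A), site 7 (C/U), site 9 (U/G), site 16 (A/C), site 17 (G/C), site 23 (A/C), site 27 (C/G), site 29 (G/U), site 34 (C/U), site 42 (A/U), site 43 (U/A).
p = 12/44 = 0.272727.
d = −0.75 · ln(1 − (4/3)·0.272727) = −0.75 · ln(0.636364) = −0.75 · (-0.451985) = 0.3390.

0.3390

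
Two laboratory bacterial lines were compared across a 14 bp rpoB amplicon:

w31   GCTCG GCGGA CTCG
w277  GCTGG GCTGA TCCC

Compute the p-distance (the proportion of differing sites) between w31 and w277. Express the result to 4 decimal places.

Mismatches occur at site 4 (C→G), site 8 (G→T), site 11 (C→T), site 12 (T→C), site 14 (G→C).
There are 5 differences over 14 sites, so p = 5/14 = 0.3571.

0.3571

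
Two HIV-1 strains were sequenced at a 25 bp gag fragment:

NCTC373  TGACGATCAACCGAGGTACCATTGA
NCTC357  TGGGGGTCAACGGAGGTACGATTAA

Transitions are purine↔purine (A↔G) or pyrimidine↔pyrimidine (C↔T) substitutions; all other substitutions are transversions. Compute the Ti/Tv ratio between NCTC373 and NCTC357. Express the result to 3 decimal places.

The sequences differ at positions 3 (A/G, transition), 4 (C/G, transversion), 6 (A/G, transition), 12 (C/G, transversion), 20 (C/G, transversion), 24 (G/A, transition).
Of the 6 differences, 3 transitions and 3 transversions, so Ti/Tv = 3/3 = 1.000.

1.000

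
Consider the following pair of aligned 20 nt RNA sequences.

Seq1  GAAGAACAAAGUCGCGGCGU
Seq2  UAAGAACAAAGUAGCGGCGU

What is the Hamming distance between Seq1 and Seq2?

2

The sequences differ at positions 1 (G/U), 13 (C/A).
That gives 2 mismatches out of 20 aligned sites, so the Hamming distance is 2.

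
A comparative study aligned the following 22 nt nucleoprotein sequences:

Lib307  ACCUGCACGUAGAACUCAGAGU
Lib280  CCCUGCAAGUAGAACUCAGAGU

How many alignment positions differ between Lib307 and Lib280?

2

The sequences differ at positions 1 (A/C), 8 (C/A).
That gives 2 mismatches out of 22 aligned sites, so the Hamming distance is 2.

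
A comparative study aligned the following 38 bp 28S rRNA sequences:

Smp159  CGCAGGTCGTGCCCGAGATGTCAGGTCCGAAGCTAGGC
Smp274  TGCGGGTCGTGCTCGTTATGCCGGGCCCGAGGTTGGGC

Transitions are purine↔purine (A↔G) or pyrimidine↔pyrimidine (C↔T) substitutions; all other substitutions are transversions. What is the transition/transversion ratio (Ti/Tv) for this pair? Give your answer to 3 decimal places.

4.500

The sequences differ at positions 1 (C/T, transition), 4 (A/G, transition), 13 (C/T, transition), 16 (A/T, transversion), 17 (G/T, transversion), 21 (T/C, transition), 23 (A/G, transition), 26 (T/C, transition), 31 (A/G, transition), 33 (C/T, transition), 35 (A/G, transition).
Of the 11 differences, 9 transitions and 2 transversions, so Ti/Tv = 9/2 = 4.500.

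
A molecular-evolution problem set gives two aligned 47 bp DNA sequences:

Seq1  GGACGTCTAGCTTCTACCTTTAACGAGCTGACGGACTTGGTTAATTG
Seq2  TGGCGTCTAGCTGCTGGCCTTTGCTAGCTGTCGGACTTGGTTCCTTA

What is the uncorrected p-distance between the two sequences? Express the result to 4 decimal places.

0.2766

The sequences differ at positions 1 (G/T), 3 (A/G), 13 (T/G), 16 (A/G), 17 (C/G), 19 (T/C), 22 (A/T), 23 (A/G), 25 (G/T), 31 (A/T), 43 (A/C), 44 (A/C), 47 (G/A).
There are 13 differences over 47 sites, so p = 13/47 = 0.2766.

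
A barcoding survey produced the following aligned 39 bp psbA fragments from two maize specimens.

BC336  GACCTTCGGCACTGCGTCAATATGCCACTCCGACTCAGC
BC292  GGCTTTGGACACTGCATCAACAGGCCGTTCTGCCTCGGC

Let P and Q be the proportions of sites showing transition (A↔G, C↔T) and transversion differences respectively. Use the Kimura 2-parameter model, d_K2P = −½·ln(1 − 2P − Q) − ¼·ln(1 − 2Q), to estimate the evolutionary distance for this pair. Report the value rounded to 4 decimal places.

The sequences differ at positions 2 (A/G, transition), 4 (C/T, transition), 7 (C/G, transversion), 9 (G/A, transition), 16 (G/A, transition), 21 (T/C, transition), 23 (T/G, transversion), 27 (A/G, transition), 28 (C/T, transition), 31 (C/T, transition), 33 (A/C, transversion), 37 (A/G, transition).
Of the 12 differences, 9 transitions and 3 transversions over 39 sites: P = 9/39 = 0.230769, Q = 3/39 = 0.076923.
d = −0.5·ln(0.461539) − 0.25·ln(0.846154) = −0.5·(-0.773189) − 0.25·(-0.167054) = 0.4284.

0.4284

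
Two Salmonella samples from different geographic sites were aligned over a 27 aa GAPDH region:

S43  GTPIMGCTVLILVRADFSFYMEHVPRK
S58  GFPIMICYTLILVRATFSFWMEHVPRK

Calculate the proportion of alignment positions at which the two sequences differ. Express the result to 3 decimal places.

0.222

Mismatches occur at site 2 (T↔F), site 6 (G↔I), site 8 (T↔Y), site 9 (V↔T), site 16 (D↔T), site 20 (Y↔W).
There are 6 differences over 27 sites, so p = 6/27 = 0.222.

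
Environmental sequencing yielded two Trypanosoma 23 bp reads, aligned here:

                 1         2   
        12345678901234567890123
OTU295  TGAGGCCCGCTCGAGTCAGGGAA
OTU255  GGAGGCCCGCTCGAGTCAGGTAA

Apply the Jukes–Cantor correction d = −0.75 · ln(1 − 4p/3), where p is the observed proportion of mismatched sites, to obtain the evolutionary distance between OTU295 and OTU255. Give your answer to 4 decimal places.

0.0924

Differing sites — 1:T/G; 21:G/T.
p = 2/23 = 0.086957.
d = −0.75 · ln(1 − (4/3)·0.086957) = −0.75 · ln(0.884057) = −0.75 · (-0.123234) = 0.0924.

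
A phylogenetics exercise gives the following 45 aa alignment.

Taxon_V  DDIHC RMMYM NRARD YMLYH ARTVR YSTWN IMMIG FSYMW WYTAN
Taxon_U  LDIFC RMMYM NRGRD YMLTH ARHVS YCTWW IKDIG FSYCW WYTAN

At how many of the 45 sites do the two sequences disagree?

Mismatches occur at site 1 (D→L), site 4 (H→F), site 13 (A→G), site 19 (Y→T), site 23 (T→H), site 25 (R→S), site 27 (S→C), site 30 (N→W), site 32 (M→K), site 33 (M→D), site 39 (M→C).
That gives 11 mismatches out of 45 aligned sites, so the Hamming distance is 11.

11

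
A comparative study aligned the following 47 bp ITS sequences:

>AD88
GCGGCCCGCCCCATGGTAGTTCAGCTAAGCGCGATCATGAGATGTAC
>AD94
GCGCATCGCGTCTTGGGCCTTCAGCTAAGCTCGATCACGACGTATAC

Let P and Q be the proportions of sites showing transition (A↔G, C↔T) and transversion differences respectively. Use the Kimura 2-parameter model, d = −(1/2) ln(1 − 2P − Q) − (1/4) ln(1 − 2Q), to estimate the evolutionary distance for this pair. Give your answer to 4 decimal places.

0.3797

The sequences differ at positions 4 (G/C, transversion), 5 (C/A, transversion), 6 (C/T, transition), 10 (C/G, transversion), 11 (C/T, transition), 13 (A/T, transversion), 17 (T/G, transversion), 18 (A/C, transversion), 19 (G/C, transversion), 31 (G/T, transversion), 38 (T/C, transition), 41 (G/C, transversion), 42 (A/G, transition), 44 (G/A, transition).
Of the 14 differences, 5 transitions and 9 transversions over 47 sites: P = 5/47 = 0.106383, Q = 9/47 = 0.191489.
d = −0.5·ln(0.595745) − 0.25·ln(0.617022) = −0.5·(-0.517943) − 0.25·(-0.482851) = 0.3797.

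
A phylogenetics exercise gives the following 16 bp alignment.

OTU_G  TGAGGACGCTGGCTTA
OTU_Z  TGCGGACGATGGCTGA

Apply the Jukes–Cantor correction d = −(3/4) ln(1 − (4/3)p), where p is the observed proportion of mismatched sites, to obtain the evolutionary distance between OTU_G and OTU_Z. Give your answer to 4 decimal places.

0.2158

Mismatches occur at site 3 (A↔C), site 9 (C↔A), site 15 (T↔G).
p = 3/16 = 0.187500.
d = −0.75 · ln(1 − (4/3)·0.187500) = −0.75 · ln(0.750000) = −0.75 · (-0.287682) = 0.2158.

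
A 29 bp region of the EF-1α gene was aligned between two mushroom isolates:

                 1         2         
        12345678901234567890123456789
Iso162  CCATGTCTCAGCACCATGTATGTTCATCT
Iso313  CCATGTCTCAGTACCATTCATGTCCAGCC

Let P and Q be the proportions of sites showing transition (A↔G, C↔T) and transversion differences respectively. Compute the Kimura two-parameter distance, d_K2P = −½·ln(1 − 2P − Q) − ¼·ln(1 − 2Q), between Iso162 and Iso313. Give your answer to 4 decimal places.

0.2485

Differing sites — 12:C/T (Ti); 18:G/T (Tv); 19:T/C (Ti); 24:T/C (Ti); 27:T/G (Tv); 29:T/C (Ti).
Of the 6 differences, 4 transitions and 2 transversions over 29 sites: P = 4/29 = 0.137931, Q = 2/29 = 0.068966.
d = −0.5·ln(0.655172) − 0.25·ln(0.862068) = −0.5·(-0.422857) − 0.25·(-0.148421) = 0.2485.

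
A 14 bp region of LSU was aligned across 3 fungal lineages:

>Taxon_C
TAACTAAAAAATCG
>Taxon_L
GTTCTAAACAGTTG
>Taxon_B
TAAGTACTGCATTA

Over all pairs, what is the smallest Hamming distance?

Pairwise Hamming distances:
  Taxon_C vs Taxon_L: 6
  Taxon_C vs Taxon_B: 7
  Taxon_L vs Taxon_B: 10
The smallest is 6, between Taxon_C and Taxon_L.

6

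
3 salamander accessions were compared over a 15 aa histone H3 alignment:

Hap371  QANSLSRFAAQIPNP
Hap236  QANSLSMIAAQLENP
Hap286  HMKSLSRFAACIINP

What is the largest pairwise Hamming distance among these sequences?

Pairwise Hamming distances:
  Hap371 vs Hap236: 4
  Hap371 vs Hap286: 5
  Hap236 vs Hap286: 8
The largest is 8, between Hap236 and Hap286.

8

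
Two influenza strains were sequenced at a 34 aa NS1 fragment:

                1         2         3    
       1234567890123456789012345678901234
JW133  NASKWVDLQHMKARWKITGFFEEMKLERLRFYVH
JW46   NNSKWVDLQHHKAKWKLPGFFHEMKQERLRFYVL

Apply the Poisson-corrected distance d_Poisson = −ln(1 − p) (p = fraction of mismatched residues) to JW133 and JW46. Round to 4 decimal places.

Differing sites — 2:A/N; 11:M/H; 14:R/K; 17:I/L; 18:T/P; 22:E/H; 26:L/Q; 34:H/L.
p = 8/34 = 0.235294.
d = −ln(1 − 0.235294) = −ln(0.764706) = 0.2683.

0.2683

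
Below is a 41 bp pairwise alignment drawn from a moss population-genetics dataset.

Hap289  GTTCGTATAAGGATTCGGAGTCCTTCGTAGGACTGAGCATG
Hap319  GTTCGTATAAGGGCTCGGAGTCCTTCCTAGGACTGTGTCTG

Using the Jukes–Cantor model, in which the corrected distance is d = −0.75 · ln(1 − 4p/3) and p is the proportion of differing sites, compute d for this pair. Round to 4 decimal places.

Differing sites — 13:A/G; 14:T/C; 27:G/C; 36:A/T; 38:C/T; 39:A/C.
p = 6/41 = 0.146341.
d = −0.75 · ln(1 − (4/3)·0.146341) = −0.75 · ln(0.804879) = −0.75 · (-0.217063) = 0.1628.

0.1628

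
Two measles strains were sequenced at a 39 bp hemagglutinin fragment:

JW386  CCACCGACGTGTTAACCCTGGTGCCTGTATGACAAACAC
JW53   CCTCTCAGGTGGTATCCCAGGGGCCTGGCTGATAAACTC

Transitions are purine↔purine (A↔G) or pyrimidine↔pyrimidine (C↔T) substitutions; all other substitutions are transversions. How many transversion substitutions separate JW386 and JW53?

Differing sites — 3:A/T (Tv); 5:C/T (Ti); 6:G/C (Tv); 8:C/G (Tv); 12:T/G (Tv); 15:A/T (Tv); 19:T/A (Tv); 22:T/G (Tv); 28:T/G (Tv); 29:A/C (Tv); 33:C/T (Ti); 38:A/T (Tv).
Of the 12 differences, 2 transitions and 10 transversions, so the answer is 10.

10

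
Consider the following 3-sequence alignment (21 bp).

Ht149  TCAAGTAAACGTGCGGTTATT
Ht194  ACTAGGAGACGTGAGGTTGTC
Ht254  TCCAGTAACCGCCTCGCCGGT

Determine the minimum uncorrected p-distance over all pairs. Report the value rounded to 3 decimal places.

0.333

Pairwise Hamming distances:
  Ht149 vs Ht194: 7
  Ht149 vs Ht254: 10
  Ht194 vs Ht254: 13
The smallest is 7 mismatches, between Ht149 and Ht194; p = 7/21 = 0.333.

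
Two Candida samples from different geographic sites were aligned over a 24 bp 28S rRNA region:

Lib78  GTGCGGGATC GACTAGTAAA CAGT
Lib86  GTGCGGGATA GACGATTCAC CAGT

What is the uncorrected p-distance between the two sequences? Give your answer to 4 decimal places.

0.2083

The sequences differ at positions 10 (C/A), 14 (T/G), 16 (G/T), 18 (A/C), 20 (A/C).
There are 5 differences over 24 sites, so p = 5/24 = 0.2083.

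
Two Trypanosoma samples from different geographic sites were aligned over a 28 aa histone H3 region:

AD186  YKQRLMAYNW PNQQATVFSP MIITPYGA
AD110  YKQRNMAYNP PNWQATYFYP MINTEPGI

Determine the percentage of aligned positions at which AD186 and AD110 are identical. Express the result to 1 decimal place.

67.9%

Mismatches occur at site 5 (L→N), site 10 (W→P), site 13 (Q→W), site 17 (V→Y), site 19 (S→Y), site 23 (I→N), site 25 (P→E), site 26 (Y→P), site 28 (A→I).
19 of the 28 sites match, so the percent identity is 19/28 × 100 = 67.9%.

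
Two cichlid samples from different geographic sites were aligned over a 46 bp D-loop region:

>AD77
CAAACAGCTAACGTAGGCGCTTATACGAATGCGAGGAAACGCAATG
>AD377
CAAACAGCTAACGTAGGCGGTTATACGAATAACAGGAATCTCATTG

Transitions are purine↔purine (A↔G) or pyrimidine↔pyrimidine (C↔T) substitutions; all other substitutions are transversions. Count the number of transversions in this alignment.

6

The sequences differ at positions 20 (C/G, transversion), 31 (G/A, transition), 32 (C/A, transversion), 33 (G/C, transversion), 39 (A/T, transversion), 41 (G/T, transversion), 44 (A/T, transversion).
Of the 7 differences, 1 transition and 6 transversions, so the answer is 6.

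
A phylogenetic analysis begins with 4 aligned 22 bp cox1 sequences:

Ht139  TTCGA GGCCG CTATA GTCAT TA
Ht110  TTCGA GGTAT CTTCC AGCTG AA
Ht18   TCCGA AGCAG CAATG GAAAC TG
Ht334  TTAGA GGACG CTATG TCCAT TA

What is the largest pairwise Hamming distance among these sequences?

15

Pairwise Hamming distances:
  Ht139 vs Ht110: 11
  Ht139 vs Ht18: 9
  Ht139 vs Ht334: 5
  Ht110 vs Ht18: 15
  Ht110 vs Ht334: 12
  Ht18 vs Ht334: 11
The largest is 15, between Ht110 and Ht18.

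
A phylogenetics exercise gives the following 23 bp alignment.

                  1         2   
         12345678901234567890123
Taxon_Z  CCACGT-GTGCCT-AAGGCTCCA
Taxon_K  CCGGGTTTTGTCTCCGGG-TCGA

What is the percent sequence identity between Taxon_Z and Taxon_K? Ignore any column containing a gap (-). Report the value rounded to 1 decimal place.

Excluding the 3 gap columns leaves 20 comparable sites.
Differing sites — 3:A/G; 4:C/G; 8:G/T; 11:C/T; 15:A/C; 16:A/G; 22:C/G.
13 of the 20 comparable sites match, so the percent identity is 13/20 × 100 = 65.0%.

65.0%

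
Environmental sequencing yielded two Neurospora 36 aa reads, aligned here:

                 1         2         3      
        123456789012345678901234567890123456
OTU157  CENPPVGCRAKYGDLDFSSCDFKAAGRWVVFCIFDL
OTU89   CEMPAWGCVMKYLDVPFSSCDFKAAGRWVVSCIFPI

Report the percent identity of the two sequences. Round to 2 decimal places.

69.44%

The sequences differ at positions 3 (N/M), 5 (P/A), 6 (V/W), 9 (R/V), 10 (A/M), 13 (G/L), 15 (L/V), 16 (D/P), 31 (F/S), 35 (D/P), 36 (L/I).
25 of the 36 sites match, so the percent identity is 25/36 × 100 = 69.44%.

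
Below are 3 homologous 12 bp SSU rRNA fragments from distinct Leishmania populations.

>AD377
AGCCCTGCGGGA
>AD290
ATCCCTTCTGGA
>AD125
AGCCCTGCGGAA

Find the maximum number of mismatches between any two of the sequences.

4

Pairwise Hamming distances:
  AD377 vs AD290: 3
  AD377 vs AD125: 1
  AD290 vs AD125: 4
The largest is 4, between AD290 and AD125.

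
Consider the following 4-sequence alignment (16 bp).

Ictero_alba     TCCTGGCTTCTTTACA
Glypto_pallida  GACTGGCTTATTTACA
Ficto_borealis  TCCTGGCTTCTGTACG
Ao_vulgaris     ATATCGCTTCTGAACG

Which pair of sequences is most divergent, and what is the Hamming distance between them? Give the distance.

8

Pairwise Hamming distances:
  Ictero_alba vs Glypto_pallida: 3
  Ictero_alba vs Ficto_borealis: 2
  Ictero_alba vs Ao_vulgaris: 7
  Glypto_pallida vs Ficto_borealis: 5
  Glypto_pallida vs Ao_vulgaris: 8
  Ficto_borealis vs Ao_vulgaris: 5
The largest is 8, between Glypto_pallida and Ao_vulgaris.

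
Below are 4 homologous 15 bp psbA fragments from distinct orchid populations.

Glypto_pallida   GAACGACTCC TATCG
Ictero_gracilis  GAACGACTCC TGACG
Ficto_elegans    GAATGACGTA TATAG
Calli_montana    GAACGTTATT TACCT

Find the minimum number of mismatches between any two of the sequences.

Pairwise Hamming distances:
  Glypto_pallida vs Ictero_gracilis: 2
  Glypto_pallida vs Ficto_elegans: 5
  Glypto_pallida vs Calli_montana: 7
  Ictero_gracilis vs Ficto_elegans: 7
  Ictero_gracilis vs Calli_montana: 8
  Ficto_elegans vs Calli_montana: 8
The smallest is 2, between Glypto_pallida and Ictero_gracilis.

2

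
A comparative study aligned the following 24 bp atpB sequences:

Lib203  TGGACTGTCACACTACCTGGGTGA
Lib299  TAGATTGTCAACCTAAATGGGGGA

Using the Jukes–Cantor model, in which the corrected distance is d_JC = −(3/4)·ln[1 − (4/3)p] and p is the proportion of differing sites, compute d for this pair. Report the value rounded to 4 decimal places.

The sequences differ at positions 2 (G/A), 5 (C/T), 11 (C/A), 12 (A/C), 16 (C/A), 17 (C/A), 22 (T/G).
p = 7/24 = 0.291667.
d = −0.75 · ln(1 − (4/3)·0.291667) = −0.75 · ln(0.611111) = −0.75 · (-0.492477) = 0.3694.

0.3694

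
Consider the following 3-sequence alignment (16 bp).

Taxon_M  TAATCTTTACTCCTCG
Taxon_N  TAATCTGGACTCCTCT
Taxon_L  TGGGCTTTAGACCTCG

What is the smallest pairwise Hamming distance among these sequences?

3

Pairwise Hamming distances:
  Taxon_M vs Taxon_N: 3
  Taxon_M vs Taxon_L: 5
  Taxon_N vs Taxon_L: 8
The smallest is 3, between Taxon_M and Taxon_N.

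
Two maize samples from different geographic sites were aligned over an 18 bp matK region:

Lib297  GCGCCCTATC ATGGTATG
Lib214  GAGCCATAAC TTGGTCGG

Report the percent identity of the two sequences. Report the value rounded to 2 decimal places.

Mismatches occur at site 2 (C/A), site 6 (C/A), site 9 (T/A), site 11 (A/T), site 16 (A/C), site 17 (T/G).
12 of the 18 sites match, so the percent identity is 12/18 × 100 = 66.67%.

66.67%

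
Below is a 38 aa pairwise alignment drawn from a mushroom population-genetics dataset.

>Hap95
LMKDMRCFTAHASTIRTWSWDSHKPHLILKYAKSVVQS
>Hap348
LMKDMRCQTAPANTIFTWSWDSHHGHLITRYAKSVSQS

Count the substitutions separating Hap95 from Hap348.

9

Mismatches occur at site 8 (F/Q), site 11 (H/P), site 13 (S/N), site 16 (R/F), site 24 (K/H), site 25 (P/G), site 29 (L/T), site 30 (K/R), site 36 (V/S).
That gives 9 mismatches out of 38 aligned sites, so the Hamming distance is 9.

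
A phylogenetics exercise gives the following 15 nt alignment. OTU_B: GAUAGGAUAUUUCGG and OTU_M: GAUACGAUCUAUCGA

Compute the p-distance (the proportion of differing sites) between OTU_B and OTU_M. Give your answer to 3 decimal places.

Differing sites — 5:G/C; 9:A/C; 11:U/A; 15:G/A.
There are 4 differences over 15 sites, so p = 4/15 = 0.267.

0.267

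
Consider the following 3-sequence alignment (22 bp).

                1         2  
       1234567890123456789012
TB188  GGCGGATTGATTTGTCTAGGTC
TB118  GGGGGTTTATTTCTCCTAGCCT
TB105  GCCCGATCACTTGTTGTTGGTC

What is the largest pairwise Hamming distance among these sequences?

Pairwise Hamming distances:
  TB188 vs TB118: 10
  TB188 vs TB105: 9
  TB118 vs TB105: 13
The largest is 13, between TB118 and TB105.

13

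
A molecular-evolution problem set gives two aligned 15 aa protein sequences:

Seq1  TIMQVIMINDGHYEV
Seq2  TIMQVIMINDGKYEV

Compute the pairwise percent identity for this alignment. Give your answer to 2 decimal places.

The sequences differ at position 12 (H/K).
14 of the 15 sites match, so the percent identity is 14/15 × 100 = 93.33%.

93.33%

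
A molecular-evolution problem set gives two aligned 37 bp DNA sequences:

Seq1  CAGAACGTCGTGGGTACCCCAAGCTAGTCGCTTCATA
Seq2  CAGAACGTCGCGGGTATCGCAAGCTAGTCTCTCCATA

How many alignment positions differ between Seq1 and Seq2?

5

Mismatches occur at site 11 (T→C), site 17 (C→T), site 19 (C→G), site 30 (G→T), site 33 (T→C).
That gives 5 mismatches out of 37 aligned sites, so the Hamming distance is 5.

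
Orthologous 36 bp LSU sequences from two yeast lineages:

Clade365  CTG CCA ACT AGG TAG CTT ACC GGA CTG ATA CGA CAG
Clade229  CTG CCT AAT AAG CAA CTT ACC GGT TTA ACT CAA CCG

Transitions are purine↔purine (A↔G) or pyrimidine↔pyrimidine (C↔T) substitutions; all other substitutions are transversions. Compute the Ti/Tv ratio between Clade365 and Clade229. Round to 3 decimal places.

Differing sites — 6:A/T (Tv); 8:C/A (Tv); 11:G/A (Ti); 13:T/C (Ti); 15:G/A (Ti); 24:A/T (Tv); 25:C/T (Ti); 27:G/A (Ti); 29:T/C (Ti); 30:A/T (Tv); 32:G/A (Ti); 35:A/C (Tv).
Of the 12 differences, 7 transitions and 5 transversions, so Ti/Tv = 7/5 = 1.400.

1.400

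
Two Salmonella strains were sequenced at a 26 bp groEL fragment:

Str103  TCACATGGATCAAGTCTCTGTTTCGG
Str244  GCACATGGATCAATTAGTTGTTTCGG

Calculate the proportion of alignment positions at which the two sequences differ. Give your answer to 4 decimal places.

Differing sites — 1:T/G; 14:G/T; 16:C/A; 17:T/G; 18:C/T.
There are 5 differences over 26 sites, so p = 5/26 = 0.1923.

0.1923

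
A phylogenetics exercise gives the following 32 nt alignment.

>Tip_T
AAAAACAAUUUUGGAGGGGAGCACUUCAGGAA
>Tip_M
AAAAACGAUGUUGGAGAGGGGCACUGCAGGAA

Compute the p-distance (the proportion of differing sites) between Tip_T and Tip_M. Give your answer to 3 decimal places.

0.156

The sequences differ at positions 7 (A/G), 10 (U/G), 17 (G/A), 20 (A/G), 26 (U/G).
There are 5 differences over 32 sites, so p = 5/32 = 0.156.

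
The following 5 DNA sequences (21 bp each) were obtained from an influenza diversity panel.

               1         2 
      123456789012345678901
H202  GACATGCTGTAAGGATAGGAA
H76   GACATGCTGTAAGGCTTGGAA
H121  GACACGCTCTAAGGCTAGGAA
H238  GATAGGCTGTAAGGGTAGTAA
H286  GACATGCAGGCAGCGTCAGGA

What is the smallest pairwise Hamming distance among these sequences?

Pairwise Hamming distances:
  H202 vs H76: 2
  H202 vs H121: 3
  H202 vs H238: 4
  H202 vs H286: 8
  H76 vs H121: 3
  H76 vs H238: 5
  H76 vs H286: 8
  H121 vs H238: 5
  H121 vs H286: 10
  H238 vs H286: 10
The smallest is 2, between H202 and H76.

2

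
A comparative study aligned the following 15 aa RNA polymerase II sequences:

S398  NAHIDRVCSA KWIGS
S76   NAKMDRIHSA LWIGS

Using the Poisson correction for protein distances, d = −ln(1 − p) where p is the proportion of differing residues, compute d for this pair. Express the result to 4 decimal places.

The sequences differ at positions 3 (H/K), 4 (I/M), 7 (V/I), 8 (C/H), 11 (K/L).
p = 5/15 = 0.333333.
d = −ln(1 − 0.333333) = −ln(0.666667) = 0.4055.

0.4055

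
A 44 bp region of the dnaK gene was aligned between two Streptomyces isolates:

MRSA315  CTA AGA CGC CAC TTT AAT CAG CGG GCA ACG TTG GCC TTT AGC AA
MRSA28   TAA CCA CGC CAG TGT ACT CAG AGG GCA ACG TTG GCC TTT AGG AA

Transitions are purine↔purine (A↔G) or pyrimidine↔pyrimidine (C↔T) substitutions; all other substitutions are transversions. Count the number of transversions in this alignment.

8

The sequences differ at positions 1 (C/T, transition), 2 (T/A, transversion), 4 (A/C, transversion), 5 (G/C, transversion), 12 (C/G, transversion), 14 (T/G, transversion), 17 (A/C, transversion), 22 (C/A, transversion), 42 (C/G, transversion).
Of the 9 differences, 1 transition and 8 transversions, so the answer is 8.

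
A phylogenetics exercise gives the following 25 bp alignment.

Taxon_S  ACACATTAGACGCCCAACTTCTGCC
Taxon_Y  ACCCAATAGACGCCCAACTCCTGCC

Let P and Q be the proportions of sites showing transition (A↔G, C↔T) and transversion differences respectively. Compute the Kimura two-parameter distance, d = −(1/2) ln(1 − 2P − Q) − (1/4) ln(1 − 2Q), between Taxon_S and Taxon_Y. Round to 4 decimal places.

Differing sites — 3:A/C (Tv); 6:T/A (Tv); 20:T/C (Ti).
Of the 3 differences, 1 transition and 2 transversions over 25 sites: P = 1/25 = 0.040000, Q = 2/25 = 0.080000.
d = −0.5·ln(0.840000) − 0.25·ln(0.840000) = −0.5·(-0.174353) − 0.25·(-0.174353) = 0.1308.

0.1308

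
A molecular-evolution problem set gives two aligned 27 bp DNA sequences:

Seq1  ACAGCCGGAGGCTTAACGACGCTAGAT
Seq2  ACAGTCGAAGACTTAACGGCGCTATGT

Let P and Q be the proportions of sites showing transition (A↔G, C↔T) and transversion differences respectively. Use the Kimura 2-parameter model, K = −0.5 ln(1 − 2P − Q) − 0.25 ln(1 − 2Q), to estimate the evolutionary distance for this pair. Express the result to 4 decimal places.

0.2809

The sequences differ at positions 5 (C/T, transition), 8 (G/A, transition), 11 (G/A, transition), 19 (A/G, transition), 25 (G/T, transversion), 26 (A/G, transition).
Of the 6 differences, 5 transitions and 1 transversion over 27 sites: P = 5/27 = 0.185185, Q = 1/27 = 0.037037.
d = −0.5·ln(0.592593) − 0.25·ln(0.925926) = −0.5·(-0.523247) − 0.25·(-0.076961) = 0.2809.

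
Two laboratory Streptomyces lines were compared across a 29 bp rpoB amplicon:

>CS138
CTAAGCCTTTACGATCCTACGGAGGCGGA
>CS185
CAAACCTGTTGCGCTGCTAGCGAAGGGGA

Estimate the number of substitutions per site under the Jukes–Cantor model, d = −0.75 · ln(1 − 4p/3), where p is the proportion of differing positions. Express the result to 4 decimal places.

The sequences differ at positions 2 (T/A), 5 (G/C), 7 (C/T), 8 (T/G), 11 (A/G), 14 (A/C), 16 (C/G), 20 (C/G), 21 (G/C), 24 (G/A), 26 (C/G).
p = 11/29 = 0.379310.
d = −0.75 · ln(1 − (4/3)·0.379310) = −0.75 · ln(0.494253) = −0.75 · (-0.704708) = 0.5285.

0.5285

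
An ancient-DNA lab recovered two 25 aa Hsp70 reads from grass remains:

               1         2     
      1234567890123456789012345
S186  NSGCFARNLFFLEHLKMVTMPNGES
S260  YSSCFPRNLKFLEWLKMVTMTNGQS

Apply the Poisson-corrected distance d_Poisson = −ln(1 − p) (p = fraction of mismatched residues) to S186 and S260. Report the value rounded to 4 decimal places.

0.3285

Differing sites — 1:N/Y; 3:G/S; 6:A/P; 10:F/K; 14:H/W; 21:P/T; 24:E/Q.
p = 7/25 = 0.280000.
d = −ln(1 − 0.280000) = −ln(0.720000) = 0.3285.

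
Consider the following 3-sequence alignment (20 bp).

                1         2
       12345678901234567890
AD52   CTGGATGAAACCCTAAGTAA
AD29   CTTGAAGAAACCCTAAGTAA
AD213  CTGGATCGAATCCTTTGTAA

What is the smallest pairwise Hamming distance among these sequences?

2

Pairwise Hamming distances:
  AD52 vs AD29: 2
  AD52 vs AD213: 5
  AD29 vs AD213: 7
The smallest is 2, between AD52 and AD29.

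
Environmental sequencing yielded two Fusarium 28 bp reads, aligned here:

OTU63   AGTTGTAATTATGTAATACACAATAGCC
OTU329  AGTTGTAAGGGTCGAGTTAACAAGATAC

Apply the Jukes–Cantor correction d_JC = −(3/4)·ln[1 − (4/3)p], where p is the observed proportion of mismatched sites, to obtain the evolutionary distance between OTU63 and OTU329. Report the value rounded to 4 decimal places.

Differing sites — 9:T/G; 10:T/G; 11:A/G; 13:G/C; 14:T/G; 16:A/G; 18:A/T; 19:C/A; 24:T/G; 26:G/T; 27:C/A.
p = 11/28 = 0.392857.
d = −0.75 · ln(1 − (4/3)·0.392857) = −0.75 · ln(0.476191) = −0.75 · (-0.741936) = 0.5565.

0.5565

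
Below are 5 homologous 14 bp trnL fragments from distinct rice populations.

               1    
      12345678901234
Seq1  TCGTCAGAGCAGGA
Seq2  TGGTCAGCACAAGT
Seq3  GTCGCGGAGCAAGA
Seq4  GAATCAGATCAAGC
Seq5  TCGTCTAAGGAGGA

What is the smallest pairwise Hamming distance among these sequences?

Pairwise Hamming distances:
  Seq1 vs Seq2: 5
  Seq1 vs Seq3: 6
  Seq1 vs Seq4: 6
  Seq1 vs Seq5: 3
  Seq2 vs Seq3: 8
  Seq2 vs Seq4: 6
  Seq2 vs Seq5: 8
  Seq3 vs Seq4: 6
  Seq3 vs Seq5: 8
  Seq4 vs Seq5: 9
The smallest is 3, between Seq1 and Seq5.

3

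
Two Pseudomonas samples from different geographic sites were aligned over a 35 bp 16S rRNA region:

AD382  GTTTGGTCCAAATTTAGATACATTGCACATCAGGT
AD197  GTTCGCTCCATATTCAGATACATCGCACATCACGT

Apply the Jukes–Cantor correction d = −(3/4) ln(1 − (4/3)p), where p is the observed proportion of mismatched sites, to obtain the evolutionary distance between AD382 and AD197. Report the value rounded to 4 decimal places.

0.1946

The sequences differ at positions 4 (T/C), 6 (G/C), 11 (A/T), 15 (T/C), 24 (T/C), 33 (G/C).
p = 6/35 = 0.171429.
d = −0.75 · ln(1 − (4/3)·0.171429) = −0.75 · ln(0.771428) = −0.75 · (-0.259512) = 0.1946.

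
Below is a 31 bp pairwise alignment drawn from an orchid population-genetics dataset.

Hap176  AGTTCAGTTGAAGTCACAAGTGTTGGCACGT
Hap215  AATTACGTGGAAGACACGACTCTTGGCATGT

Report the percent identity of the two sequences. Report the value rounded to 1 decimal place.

71.0%

Mismatches occur at site 2 (G→A), site 5 (C→A), site 6 (A→C), site 9 (T→G), site 14 (T→A), site 18 (A→G), site 20 (G→C), site 22 (G→C), site 29 (C→T).
22 of the 31 sites match, so the percent identity is 22/31 × 100 = 71.0%.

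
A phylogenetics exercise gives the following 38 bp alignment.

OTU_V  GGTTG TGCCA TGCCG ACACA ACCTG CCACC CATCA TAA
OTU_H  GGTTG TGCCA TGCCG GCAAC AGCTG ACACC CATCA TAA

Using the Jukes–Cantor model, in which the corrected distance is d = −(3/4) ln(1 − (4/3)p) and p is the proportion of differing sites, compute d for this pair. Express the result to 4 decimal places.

Mismatches occur at site 16 (A/G), site 19 (C/A), site 20 (A/C), site 22 (C/G), site 26 (C/A).
p = 5/38 = 0.131579.
d = −0.75 · ln(1 − (4/3)·0.131579) = −0.75 · ln(0.824561) = −0.75 · (-0.192904) = 0.1447.

0.1447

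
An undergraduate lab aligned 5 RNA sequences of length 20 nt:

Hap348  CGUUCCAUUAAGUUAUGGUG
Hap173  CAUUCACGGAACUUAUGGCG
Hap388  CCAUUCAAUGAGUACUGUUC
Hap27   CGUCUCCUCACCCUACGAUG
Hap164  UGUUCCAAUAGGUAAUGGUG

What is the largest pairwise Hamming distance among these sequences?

15

Pairwise Hamming distances:
  Hap348 vs Hap173: 7
  Hap348 vs Hap388: 9
  Hap348 vs Hap27: 9
  Hap348 vs Hap164: 4
  Hap173 vs Hap388: 14
  Hap173 vs Hap27: 11
  Hap173 vs Hap164: 10
  Hap388 vs Hap27: 15
  Hap388 vs Hap164: 9
  Hap27 vs Hap164: 12
The largest is 15, between Hap388 and Hap27.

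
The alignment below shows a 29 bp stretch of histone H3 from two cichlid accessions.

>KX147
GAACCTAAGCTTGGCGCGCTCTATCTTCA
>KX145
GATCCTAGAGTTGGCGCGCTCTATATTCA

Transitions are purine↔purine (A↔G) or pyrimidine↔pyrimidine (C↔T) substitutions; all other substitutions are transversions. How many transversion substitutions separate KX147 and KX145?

Mismatches occur at site 3 (A/T, transversion), site 8 (A/G, transition), site 9 (G/A, transition), site 10 (C/G, transversion), site 25 (C/A, transversion).
Of the 5 differences, 2 transitions and 3 transversions, so the answer is 3.

3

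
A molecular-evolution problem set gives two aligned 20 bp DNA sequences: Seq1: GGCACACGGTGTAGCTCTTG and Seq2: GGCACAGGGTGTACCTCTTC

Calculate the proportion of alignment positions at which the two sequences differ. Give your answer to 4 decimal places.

0.1500

Mismatches occur at site 7 (C↔G), site 14 (G↔C), site 20 (G↔C).
There are 3 differences over 20 sites, so p = 3/20 = 0.1500.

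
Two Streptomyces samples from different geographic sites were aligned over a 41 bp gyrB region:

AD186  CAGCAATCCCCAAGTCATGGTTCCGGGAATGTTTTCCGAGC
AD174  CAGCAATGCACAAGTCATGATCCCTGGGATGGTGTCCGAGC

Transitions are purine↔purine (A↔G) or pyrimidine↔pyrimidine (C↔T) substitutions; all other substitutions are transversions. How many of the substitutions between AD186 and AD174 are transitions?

Mismatches occur at site 8 (C/G, transversion), site 10 (C/A, transversion), site 20 (G/A, transition), site 22 (T/C, transition), site 25 (G/T, transversion), site 28 (A/G, transition), site 32 (T/G, transversion), site 34 (T/G, transversion).
Of the 8 differences, 3 transitions and 5 transversions, so the answer is 3.

3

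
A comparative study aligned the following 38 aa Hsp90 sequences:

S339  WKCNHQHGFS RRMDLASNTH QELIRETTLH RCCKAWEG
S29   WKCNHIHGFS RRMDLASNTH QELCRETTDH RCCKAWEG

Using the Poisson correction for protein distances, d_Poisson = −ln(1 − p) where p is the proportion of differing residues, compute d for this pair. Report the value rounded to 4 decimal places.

0.0822

Differing sites — 6:Q/I; 24:I/C; 29:L/D.
p = 3/38 = 0.078947.
d = −ln(1 − 0.078947) = −ln(0.921053) = 0.0822.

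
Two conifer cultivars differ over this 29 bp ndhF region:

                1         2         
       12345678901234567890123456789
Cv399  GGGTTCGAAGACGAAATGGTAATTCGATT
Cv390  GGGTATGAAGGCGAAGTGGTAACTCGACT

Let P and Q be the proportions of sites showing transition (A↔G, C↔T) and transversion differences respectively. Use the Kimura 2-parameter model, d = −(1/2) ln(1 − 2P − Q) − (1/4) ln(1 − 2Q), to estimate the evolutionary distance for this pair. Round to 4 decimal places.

0.2563

Mismatches occur at site 5 (T→A, transversion), site 6 (C→T, transition), site 11 (A→G, transition), site 16 (A→G, transition), site 23 (T→C, transition), site 28 (T→C, transition).
Of the 6 differences, 5 transitions and 1 transversion over 29 sites: P = 5/29 = 0.172414, Q = 1/29 = 0.034483.
d = −0.5·ln(0.620689) − 0.25·ln(0.931034) = −0.5·(-0.476925) − 0.25·(-0.071459) = 0.2563.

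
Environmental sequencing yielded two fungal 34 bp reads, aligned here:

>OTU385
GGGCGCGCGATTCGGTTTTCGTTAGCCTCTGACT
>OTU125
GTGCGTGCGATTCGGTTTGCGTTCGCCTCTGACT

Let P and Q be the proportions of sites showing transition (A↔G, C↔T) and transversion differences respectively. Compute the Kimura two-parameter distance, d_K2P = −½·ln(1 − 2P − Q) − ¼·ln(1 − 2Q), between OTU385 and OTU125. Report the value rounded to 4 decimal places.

The sequences differ at positions 2 (G/T, transversion), 6 (C/T, transition), 19 (T/G, transversion), 24 (A/C, transversion).
Of the 4 differences, 1 transition and 3 transversions over 34 sites: P = 1/34 = 0.029412, Q = 3/34 = 0.088235.
d = −0.5·ln(0.852941) − 0.25·ln(0.823530) = −0.5·(-0.159065) − 0.25·(-0.194155) = 0.1281.

0.1281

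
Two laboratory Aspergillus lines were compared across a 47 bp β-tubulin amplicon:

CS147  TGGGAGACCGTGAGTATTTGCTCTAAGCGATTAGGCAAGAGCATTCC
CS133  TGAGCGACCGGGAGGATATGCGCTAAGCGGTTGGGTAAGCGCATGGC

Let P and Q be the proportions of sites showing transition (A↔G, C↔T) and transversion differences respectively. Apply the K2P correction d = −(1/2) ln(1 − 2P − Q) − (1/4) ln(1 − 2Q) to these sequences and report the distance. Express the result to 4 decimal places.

Mismatches occur at site 3 (G↔A, transition), site 5 (A↔C, transversion), site 11 (T↔G, transversion), site 15 (T↔G, transversion), site 18 (T↔A, transversion), site 22 (T↔G, transversion), site 30 (A↔G, transition), site 33 (A↔G, transition), site 36 (C↔T, transition), site 40 (A↔C, transversion), site 45 (T↔G, transversion), site 46 (C↔G, transversion).
Of the 12 differences, 4 transitions and 8 transversions over 47 sites: P = 4/47 = 0.085106, Q = 8/47 = 0.170213.
d = −0.5·ln(0.659575) − 0.25·ln(0.659574) = −0.5·(-0.416160) − 0.25·(-0.416161) = 0.3121.

0.3121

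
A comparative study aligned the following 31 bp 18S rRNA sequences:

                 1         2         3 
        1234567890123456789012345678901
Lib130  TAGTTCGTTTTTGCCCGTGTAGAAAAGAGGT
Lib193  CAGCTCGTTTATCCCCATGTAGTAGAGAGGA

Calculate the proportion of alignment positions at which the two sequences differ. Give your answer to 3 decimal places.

Differing sites — 1:T/C; 4:T/C; 11:T/A; 13:G/C; 17:G/A; 23:A/T; 25:A/G; 31:T/A.
There are 8 differences over 31 sites, so p = 8/31 = 0.258.

0.258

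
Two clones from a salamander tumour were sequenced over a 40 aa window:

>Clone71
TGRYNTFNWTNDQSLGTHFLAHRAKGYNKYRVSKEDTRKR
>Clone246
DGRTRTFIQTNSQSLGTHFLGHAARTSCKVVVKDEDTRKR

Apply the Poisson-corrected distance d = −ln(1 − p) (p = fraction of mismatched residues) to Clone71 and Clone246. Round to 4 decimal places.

The sequences differ at positions 1 (T/D), 4 (Y/T), 5 (N/R), 8 (N/I), 9 (W/Q), 12 (D/S), 21 (A/G), 23 (R/A), 25 (K/R), 26 (G/T), 27 (Y/S), 28 (N/C), 30 (Y/V), 31 (R/V), 33 (S/K), 34 (K/D).
p = 16/40 = 0.400000.
d = −ln(1 − 0.400000) = −ln(0.600000) = 0.5108.

0.5108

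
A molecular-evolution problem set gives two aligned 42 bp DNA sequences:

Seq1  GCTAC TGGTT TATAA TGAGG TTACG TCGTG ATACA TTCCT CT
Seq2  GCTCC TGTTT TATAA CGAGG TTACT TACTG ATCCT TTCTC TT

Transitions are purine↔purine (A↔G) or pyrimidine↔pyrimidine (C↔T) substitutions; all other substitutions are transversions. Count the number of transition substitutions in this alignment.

Differing sites — 4:A/C (Tv); 8:G/T (Tv); 16:T/C (Ti); 25:G/T (Tv); 27:C/A (Tv); 28:G/C (Tv); 33:A/C (Tv); 35:A/T (Tv); 39:C/T (Ti); 40:T/C (Ti); 41:C/T (Ti).
Of the 11 differences, 4 transitions and 7 transversions, so the answer is 4.

4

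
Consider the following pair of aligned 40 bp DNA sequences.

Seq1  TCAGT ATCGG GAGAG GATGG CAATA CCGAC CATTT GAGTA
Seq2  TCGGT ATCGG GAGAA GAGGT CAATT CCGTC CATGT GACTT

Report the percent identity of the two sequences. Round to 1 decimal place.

Mismatches occur at site 3 (A→G), site 15 (G→A), site 18 (T→G), site 20 (G→T), site 25 (A→T), site 29 (A→T), site 34 (T→G), site 38 (G→C), site 40 (A→T).
31 of the 40 sites match, so the percent identity is 31/40 × 100 = 77.5%.

77.5%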